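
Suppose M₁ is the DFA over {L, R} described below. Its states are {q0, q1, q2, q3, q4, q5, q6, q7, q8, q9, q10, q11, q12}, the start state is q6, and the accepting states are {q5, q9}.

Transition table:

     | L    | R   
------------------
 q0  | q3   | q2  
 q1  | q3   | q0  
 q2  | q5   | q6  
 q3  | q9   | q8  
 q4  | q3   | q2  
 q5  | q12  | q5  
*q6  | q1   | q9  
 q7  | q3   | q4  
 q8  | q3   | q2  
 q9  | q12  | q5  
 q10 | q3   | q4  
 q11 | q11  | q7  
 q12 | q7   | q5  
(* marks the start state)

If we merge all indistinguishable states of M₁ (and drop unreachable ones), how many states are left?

6

States {q10,q11} cannot be reached from the start state, so discard them.
P0 = {q5,q9} | {q0,q1,q2,q3,q4,q6,q7,q8,q12}.
Split {q0,q1,q2,q3,q4,q6,q7,q8,q12} by δ(·,L) → {q0,q1,q4,q6,q7,q8,q12} and {q2,q3}.
On input L, block {q0,q1,q4,q6,q7,q8,q12} splits into {q0,q1,q4,q7,q8} and {q6,q12}.
On input R, block {q0,q1,q4,q7,q8} splits into {q0,q4,q8} and {q1,q7}.
Refine {q2,q3} on symbol R: members go to different blocks, giving {q2} and {q3}.
Stable partition: {q5,q9} | {q0,q4,q8} | {q2} | {q6,q12} | {q1,q7} | {q3} — 6 equivalence classes.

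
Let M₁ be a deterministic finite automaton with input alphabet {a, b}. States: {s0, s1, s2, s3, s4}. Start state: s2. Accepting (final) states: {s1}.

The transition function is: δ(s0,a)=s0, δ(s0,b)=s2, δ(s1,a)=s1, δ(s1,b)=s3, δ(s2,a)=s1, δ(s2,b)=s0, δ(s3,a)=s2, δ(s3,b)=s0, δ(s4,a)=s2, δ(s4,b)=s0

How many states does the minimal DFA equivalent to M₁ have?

4

First remove the unreachable states {s4}; 4 states remain.
Start with accepting vs non-accepting: {s1} | {s0,s2,s3}.
Refine {s0,s2,s3} on symbol a: members go to different blocks, giving {s0,s3} and {s2}.
On input a, block {s0,s3} splits into {s0} and {s3}.
The partition is now stable with 4 blocks: {s1} | {s0} | {s2} | {s3}.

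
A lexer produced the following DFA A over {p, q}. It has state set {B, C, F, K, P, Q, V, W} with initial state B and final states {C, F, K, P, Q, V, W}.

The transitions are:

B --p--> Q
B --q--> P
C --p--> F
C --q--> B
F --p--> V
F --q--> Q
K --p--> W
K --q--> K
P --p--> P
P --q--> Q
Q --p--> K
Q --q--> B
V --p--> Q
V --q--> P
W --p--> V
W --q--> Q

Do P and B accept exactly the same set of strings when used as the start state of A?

No

First remove the unreachable states {C,F}; 6 states remain.
Start with accepting vs non-accepting: {K,P,Q,V,W} | {B}.
Refine {K,P,Q,V,W} on symbol q: members go to different blocks, giving {K,P,V,W} and {Q}.
On input p, block {K,P,V,W} splits into {K,P,W} and {V}.
Split {K,P,W} by δ(·,p) → {K,P} and {W}.
Split {K,P} by δ(·,p) → {K} and {P}.
The partition is now stable with 6 blocks: {K} | {B} | {Q} | {V} | {W} | {P}.
P and B end up in different blocks, so they are distinguishable. For instance, the string 'ε' is accepted from only P.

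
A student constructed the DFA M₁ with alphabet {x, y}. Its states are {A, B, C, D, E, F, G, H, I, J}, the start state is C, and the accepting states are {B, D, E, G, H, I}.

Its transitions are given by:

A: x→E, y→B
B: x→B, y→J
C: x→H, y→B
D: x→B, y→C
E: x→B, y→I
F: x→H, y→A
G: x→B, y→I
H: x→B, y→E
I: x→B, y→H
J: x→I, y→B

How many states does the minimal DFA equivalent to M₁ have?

Reachable states from the start: {B,C,E,H,I,J}. Unreachable: {A,D,F,G} — drop them.
Initial partition by acceptance: {B,E,H,I} | {C,J}.
Refine {B,E,H,I} on symbol y: members go to different blocks, giving {E,H,I} and {B}.
The partition is now stable with 3 blocks: {E,H,I} | {C,J} | {B}.

3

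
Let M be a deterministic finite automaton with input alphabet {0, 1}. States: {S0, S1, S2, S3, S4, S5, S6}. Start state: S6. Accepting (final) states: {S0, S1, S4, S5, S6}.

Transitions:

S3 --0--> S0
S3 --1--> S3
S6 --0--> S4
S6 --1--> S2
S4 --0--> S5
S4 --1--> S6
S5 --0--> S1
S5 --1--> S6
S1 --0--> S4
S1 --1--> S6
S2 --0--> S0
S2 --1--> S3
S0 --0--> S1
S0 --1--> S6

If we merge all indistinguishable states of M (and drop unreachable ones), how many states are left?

3

Start with accepting vs non-accepting: {S0,S1,S4,S5,S6} | {S2,S3}.
On input 1, block {S0,S1,S4,S5,S6} splits into {S0,S1,S4,S5} and {S6}.
No further refinement is possible. Final partition (3 blocks): {S0,S1,S4,S5} | {S2,S3} | {S6}.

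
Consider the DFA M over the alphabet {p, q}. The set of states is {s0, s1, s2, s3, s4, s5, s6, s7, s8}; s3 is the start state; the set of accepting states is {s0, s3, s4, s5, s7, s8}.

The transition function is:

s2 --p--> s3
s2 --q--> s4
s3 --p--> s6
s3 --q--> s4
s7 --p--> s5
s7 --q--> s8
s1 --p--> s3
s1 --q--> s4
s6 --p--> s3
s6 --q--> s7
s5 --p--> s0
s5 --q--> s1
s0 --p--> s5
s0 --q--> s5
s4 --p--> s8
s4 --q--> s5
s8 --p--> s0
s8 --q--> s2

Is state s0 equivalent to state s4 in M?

Initial partition by acceptance: {s0,s3,s4,s5,s7,s8} | {s1,s2,s6}.
Refine {s0,s3,s4,s5,s7,s8} on symbol p: members go to different blocks, giving {s0,s4,s5,s7,s8} and {s3}.
Split {s0,s4,s5,s7,s8} by δ(·,q) → {s0,s4,s7} and {s5,s8}.
No further refinement is possible. Final partition (4 blocks): {s0,s4,s7} | {s1,s2,s6} | {s3} | {s5,s8}.
s0 and s4 lie in the same block of the stable partition, so they are equivalent — no string distinguishes them.

Yes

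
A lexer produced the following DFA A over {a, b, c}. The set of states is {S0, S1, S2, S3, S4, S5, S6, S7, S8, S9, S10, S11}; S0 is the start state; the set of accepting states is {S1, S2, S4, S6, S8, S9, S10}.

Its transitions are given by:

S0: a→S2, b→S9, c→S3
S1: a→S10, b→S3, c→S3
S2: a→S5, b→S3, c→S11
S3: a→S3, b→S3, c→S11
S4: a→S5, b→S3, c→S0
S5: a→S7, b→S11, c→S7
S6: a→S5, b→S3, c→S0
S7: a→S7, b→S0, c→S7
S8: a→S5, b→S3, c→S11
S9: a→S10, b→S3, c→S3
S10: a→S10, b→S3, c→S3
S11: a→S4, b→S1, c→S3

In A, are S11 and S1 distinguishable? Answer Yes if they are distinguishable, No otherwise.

Reachable states from the start: {S0,S1,S2,S3,S4,S5,S7,S9,S10,S11}. Unreachable: {S6,S8} — drop them.
Initial partition by acceptance: {S1,S2,S4,S9,S10} | {S0,S3,S5,S7,S11}.
On input a, block {S1,S2,S4,S9,S10} splits into {S1,S9,S10} and {S2,S4}.
Refine {S0,S3,S5,S7,S11} on symbol a: members go to different blocks, giving {S3,S5,S7} and {S0,S11}.
Refine {S3,S5,S7} on symbol b: members go to different blocks, giving {S5,S7} and {S3}.
Stable partition: {S1,S9,S10} | {S5,S7} | {S2,S4} | {S0,S11} | {S3} — 5 equivalence classes.
S11 and S1 end up in different blocks, so they are distinguishable. For instance, the string 'ε' is accepted from only S1.

Yes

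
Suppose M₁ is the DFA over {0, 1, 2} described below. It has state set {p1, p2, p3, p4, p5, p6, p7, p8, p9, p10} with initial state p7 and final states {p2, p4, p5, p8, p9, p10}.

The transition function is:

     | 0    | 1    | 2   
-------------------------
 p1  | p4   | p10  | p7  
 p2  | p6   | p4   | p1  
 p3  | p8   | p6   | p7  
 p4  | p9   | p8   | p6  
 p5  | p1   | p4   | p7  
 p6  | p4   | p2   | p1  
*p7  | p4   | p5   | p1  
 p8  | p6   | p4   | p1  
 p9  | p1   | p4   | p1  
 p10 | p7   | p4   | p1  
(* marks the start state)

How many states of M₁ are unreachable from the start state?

No path from p7 leads to p3; the other 9 states are all reachable.

1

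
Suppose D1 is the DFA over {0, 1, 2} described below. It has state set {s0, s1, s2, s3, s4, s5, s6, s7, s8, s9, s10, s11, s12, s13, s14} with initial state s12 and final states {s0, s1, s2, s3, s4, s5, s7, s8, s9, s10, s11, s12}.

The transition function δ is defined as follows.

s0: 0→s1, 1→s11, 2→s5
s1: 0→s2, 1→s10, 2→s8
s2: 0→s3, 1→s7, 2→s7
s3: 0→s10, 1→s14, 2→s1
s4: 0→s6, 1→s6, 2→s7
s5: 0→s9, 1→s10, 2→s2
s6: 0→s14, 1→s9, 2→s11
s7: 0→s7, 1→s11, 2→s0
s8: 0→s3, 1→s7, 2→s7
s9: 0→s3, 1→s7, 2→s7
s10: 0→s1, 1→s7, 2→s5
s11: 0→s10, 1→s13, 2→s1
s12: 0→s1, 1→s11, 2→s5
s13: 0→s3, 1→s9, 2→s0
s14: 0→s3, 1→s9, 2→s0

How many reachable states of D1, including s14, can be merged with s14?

2

States {s4,s6} cannot be reached from the start state, so discard them.
Initial partition by acceptance: {s0,s1,s2,s3,s5,s7,s8,s9,s10,s11,s12} | {s13,s14}.
Refine {s0,s1,s2,s3,s5,s7,s8,s9,s10,s11,s12} on symbol 1: members go to different blocks, giving {s0,s1,s2,s5,s7,s8,s9,s10,s12} and {s3,s11}.
Split {s0,s1,s2,s5,s7,s8,s9,s10,s12} by δ(·,0) → {s0,s1,s5,s7,s10,s12} and {s2,s8,s9}.
Split {s0,s1,s5,s7,s10,s12} by δ(·,0) → {s0,s7,s10,s12} and {s1,s5}.
On input 0, block {s0,s7,s10,s12} splits into {s0,s10,s12} and {s7}.
Refine {s0,s10,s12} on symbol 1: members go to different blocks, giving {s0,s12} and {s10}.
No further refinement is possible. Final partition (7 blocks): {s0,s12} | {s13,s14} | {s3,s11} | {s2,s8,s9} | {s1,s5} | {s7} | {s10}.
State s14 belongs to the block {s13,s14}, which has 2 states.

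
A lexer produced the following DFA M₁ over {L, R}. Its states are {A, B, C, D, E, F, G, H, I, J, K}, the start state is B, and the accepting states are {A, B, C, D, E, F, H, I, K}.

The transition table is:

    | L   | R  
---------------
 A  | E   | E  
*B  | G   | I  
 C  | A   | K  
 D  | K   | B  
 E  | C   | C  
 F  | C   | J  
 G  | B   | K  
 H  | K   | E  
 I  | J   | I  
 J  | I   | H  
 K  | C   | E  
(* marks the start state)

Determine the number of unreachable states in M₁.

Starting at B and following transitions, the reachable set is {A, B, C, E, G, H, I, J, K}. That leaves D, F unreachable — 2 in total.

2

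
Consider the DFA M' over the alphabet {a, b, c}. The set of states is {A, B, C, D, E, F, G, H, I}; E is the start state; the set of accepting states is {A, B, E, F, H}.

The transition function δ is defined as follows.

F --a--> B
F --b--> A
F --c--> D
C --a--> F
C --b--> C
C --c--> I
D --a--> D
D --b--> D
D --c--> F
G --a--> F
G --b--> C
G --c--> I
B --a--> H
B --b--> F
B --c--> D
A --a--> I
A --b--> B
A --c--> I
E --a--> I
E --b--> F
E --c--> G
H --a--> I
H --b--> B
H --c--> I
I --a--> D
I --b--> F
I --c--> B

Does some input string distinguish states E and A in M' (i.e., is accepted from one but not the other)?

P0 = {A,B,E,F,H} | {C,D,G,I}.
Split {A,B,E,F,H} by δ(·,a) → {A,E,H} and {B,F}.
On input a, block {C,D,G,I} splits into {C,G} and {D,I}.
Split {A,E,H} by δ(·,c) → {A,H} and {E}.
On input a, block {B,F} splits into {B} and {F}.
Refine {D,I} on symbol b: members go to different blocks, giving {D} and {I}.
The partition is now stable with 7 blocks: {A,H} | {C,G} | {B} | {D} | {E} | {F} | {I}.
E and A end up in different blocks, so they are distinguishable. For instance, the string 'ca' is accepted from only E.

Yes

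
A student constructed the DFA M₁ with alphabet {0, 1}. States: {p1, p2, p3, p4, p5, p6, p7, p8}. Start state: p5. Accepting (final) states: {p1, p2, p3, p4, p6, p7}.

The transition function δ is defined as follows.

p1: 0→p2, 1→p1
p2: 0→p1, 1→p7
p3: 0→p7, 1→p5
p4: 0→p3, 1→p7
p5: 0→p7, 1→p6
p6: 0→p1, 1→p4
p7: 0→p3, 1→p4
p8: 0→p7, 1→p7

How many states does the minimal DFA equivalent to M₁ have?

First remove the unreachable states {p8}; 7 states remain.
Initial partition by acceptance: {p1,p2,p3,p4,p6,p7} | {p5}.
Refine {p1,p2,p3,p4,p6,p7} on symbol 1: members go to different blocks, giving {p1,p2,p4,p6,p7} and {p3}.
On input 0, block {p1,p2,p4,p6,p7} splits into {p1,p2,p6} and {p4,p7}.
On input 1, block {p1,p2,p6} splits into {p2,p6} and {p1}.
Stable partition: {p2,p6} | {p5} | {p3} | {p4,p7} | {p1} — 5 equivalence classes.

5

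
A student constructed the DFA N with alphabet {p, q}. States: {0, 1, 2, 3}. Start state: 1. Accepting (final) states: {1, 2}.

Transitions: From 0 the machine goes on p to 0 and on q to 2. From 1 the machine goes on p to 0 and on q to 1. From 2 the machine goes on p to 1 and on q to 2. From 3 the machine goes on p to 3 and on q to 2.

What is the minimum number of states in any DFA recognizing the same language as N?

3

Reachable states from the start: {0,1,2}. Unreachable: {3} — drop them.
Start with accepting vs non-accepting: {1,2} | {0}.
Split {1,2} by δ(·,p) → {1} and {2}.
No further refinement is possible. Final partition (3 blocks): {1} | {0} | {2}.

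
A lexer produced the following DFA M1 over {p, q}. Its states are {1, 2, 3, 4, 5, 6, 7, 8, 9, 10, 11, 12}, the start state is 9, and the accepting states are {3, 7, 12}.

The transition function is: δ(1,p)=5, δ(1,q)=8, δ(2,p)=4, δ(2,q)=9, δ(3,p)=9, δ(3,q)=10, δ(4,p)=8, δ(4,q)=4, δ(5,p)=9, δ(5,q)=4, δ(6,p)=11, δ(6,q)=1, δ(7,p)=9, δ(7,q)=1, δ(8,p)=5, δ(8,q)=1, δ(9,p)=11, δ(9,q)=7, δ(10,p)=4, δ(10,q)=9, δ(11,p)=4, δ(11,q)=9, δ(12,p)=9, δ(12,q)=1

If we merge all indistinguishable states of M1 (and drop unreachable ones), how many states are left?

States {2,3,6,10,12} cannot be reached from the start state, so discard them.
P0 = {7} | {1,4,5,8,9,11}.
On input q, block {1,4,5,8,9,11} splits into {1,4,5,8,11} and {9}.
Split {1,4,5,8,11} by δ(·,p) → {1,4,8,11} and {5}.
Split {1,4,8,11} by δ(·,p) → {1,8} and {4,11}.
On input p, block {4,11} splits into {4} and {11}.
No further refinement is possible. Final partition (6 blocks): {7} | {1,8} | {9} | {5} | {4} | {11}.

6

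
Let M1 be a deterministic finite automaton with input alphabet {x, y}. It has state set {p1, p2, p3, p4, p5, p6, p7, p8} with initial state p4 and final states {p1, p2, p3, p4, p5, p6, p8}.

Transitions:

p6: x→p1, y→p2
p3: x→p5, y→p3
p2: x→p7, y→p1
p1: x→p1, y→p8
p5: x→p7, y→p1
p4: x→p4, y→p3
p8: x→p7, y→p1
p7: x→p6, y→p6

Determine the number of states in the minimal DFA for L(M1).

5

All states are reachable from the start state.
P0 = {p1,p2,p3,p4,p5,p6,p8} | {p7}.
On input x, block {p1,p2,p3,p4,p5,p6,p8} splits into {p1,p3,p4,p6} and {p2,p5,p8}.
On input x, block {p1,p3,p4,p6} splits into {p1,p4,p6} and {p3}.
Refine {p1,p4,p6} on symbol y: members go to different blocks, giving {p1,p6} and {p4}.
No further refinement is possible. Final partition (5 blocks): {p1,p6} | {p7} | {p2,p5,p8} | {p3} | {p4}.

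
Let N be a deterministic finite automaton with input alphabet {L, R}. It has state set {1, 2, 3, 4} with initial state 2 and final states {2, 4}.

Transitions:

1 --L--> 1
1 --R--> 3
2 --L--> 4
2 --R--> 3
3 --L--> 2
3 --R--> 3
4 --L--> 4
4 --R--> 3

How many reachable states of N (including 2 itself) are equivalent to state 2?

2

States {1} cannot be reached from the start state, so discard them.
Start with accepting vs non-accepting: {2,4} | {3}.
Stable partition: {2,4} | {3} — 2 equivalence classes.
The equivalence class containing 2 is {2,4}, of size 2.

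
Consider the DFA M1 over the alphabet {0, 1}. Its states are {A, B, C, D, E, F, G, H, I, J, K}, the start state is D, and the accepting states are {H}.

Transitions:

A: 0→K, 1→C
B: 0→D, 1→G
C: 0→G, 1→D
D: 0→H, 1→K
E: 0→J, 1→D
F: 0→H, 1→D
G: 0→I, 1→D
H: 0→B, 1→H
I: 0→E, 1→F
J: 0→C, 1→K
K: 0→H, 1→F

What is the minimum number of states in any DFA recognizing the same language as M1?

First remove the unreachable states {A}; 10 states remain.
Start with accepting vs non-accepting: {H} | {B,C,D,E,F,G,I,J,K}.
Split {B,C,D,E,F,G,I,J,K} by δ(·,0) → {B,C,E,G,I,J} and {D,F,K}.
On input 0, block {B,C,E,G,I,J} splits into {C,E,G,I,J} and {B}.
The partition is now stable with 4 blocks: {H} | {C,E,G,I,J} | {D,F,K} | {B}.

4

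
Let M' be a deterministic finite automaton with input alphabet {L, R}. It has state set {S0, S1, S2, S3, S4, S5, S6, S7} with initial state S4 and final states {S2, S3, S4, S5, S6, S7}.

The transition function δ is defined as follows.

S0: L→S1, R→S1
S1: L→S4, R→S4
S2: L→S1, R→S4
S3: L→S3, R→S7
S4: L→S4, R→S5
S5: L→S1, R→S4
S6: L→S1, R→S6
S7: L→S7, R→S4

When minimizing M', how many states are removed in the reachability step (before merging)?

5

No path from S4 leads to S0, S2, S3, S6, S7; the other 3 states are all reachable.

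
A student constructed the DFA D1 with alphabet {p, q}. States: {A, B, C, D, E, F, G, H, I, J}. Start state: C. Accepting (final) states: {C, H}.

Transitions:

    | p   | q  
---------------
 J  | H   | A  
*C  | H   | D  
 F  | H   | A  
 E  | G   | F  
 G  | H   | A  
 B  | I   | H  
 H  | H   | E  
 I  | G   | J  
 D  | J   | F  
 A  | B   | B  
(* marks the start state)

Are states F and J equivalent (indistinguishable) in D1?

Start with accepting vs non-accepting: {C,H} | {A,B,D,E,F,G,I,J}.
Refine {A,B,D,E,F,G,I,J} on symbol p: members go to different blocks, giving {A,B,D,E,I} and {F,G,J}.
Split {A,B,D,E,I} by δ(·,p) → {D,E,I} and {A,B}.
Refine {A,B} on symbol p: members go to different blocks, giving {A} and {B}.
The partition is now stable with 5 blocks: {C,H} | {D,E,I} | {F,G,J} | {A} | {B}.
F and J lie in the same block of the stable partition, so they are equivalent — no string distinguishes them.

Yes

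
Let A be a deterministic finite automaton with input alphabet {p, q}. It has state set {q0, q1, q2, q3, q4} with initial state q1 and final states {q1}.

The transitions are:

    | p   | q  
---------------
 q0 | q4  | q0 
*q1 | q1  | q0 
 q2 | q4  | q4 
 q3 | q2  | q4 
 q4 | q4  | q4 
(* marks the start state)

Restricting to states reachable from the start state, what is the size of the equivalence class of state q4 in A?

First remove the unreachable states {q2,q3}; 3 states remain.
Initial partition by acceptance: {q1} | {q0,q4}.
No further refinement is possible. Final partition (2 blocks): {q1} | {q0,q4}.
State q4 belongs to the block {q0,q4}, which has 2 states.

2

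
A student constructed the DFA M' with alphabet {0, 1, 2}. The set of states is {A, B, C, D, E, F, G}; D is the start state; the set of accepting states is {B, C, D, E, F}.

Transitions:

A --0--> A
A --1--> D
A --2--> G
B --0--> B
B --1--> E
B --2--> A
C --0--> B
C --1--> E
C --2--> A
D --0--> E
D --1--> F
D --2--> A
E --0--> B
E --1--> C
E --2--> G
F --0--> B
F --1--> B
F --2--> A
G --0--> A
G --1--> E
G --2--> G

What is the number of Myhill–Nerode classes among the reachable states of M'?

2

All states are reachable from the start state.
Initial partition by acceptance: {B,C,D,E,F} | {A,G}.
The partition is now stable with 2 blocks: {B,C,D,E,F} | {A,G}.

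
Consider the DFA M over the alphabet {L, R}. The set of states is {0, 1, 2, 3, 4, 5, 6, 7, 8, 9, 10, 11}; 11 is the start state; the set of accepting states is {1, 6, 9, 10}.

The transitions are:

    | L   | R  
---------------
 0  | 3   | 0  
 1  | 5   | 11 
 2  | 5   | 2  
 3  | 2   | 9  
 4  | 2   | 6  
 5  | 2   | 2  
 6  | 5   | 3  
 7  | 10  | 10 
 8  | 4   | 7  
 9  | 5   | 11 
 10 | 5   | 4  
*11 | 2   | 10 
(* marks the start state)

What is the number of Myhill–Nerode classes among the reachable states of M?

States {0,1,7,8} cannot be reached from the start state, so discard them.
P0 = {6,9,10} | {2,3,4,5,11}.
Refine {2,3,4,5,11} on symbol R: members go to different blocks, giving {3,4,11} and {2,5}.
The partition is now stable with 3 blocks: {6,9,10} | {3,4,11} | {2,5}.

3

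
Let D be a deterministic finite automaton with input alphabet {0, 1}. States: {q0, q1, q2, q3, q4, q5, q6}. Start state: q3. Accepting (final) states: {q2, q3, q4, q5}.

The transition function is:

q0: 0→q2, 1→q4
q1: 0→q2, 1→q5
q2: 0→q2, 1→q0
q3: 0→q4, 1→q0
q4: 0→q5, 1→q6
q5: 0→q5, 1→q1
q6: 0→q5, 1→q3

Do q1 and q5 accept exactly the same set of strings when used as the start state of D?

No

Every state is reachable, so we keep all 7.
Start with accepting vs non-accepting: {q2,q3,q4,q5} | {q0,q1,q6}.
Stable partition: {q2,q3,q4,q5} | {q0,q1,q6} — 2 equivalence classes.
q1 and q5 end up in different blocks, so they are distinguishable. For instance, the string 'ε' is accepted from only q5.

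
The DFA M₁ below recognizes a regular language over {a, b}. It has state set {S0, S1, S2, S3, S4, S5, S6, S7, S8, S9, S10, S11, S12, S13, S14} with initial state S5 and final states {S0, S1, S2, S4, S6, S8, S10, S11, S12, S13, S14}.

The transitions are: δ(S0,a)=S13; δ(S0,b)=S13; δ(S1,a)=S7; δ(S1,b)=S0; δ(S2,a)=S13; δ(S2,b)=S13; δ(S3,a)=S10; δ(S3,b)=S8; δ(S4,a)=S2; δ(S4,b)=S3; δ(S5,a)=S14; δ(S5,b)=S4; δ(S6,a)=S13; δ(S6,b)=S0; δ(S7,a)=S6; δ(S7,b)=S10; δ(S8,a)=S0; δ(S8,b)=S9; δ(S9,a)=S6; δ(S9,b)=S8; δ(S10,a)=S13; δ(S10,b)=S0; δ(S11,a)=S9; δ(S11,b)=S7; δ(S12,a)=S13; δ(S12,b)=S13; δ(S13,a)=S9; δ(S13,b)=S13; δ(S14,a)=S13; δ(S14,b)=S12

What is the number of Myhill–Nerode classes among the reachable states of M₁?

Reachable states from the start: {S0,S2,S3,S4,S5,S6,S8,S9,S10,S12,S13,S14}. Unreachable: {S1,S7,S11} — drop them.
P0 = {S0,S2,S4,S6,S8,S10,S12,S13,S14} | {S3,S5,S9}.
Refine {S0,S2,S4,S6,S8,S10,S12,S13,S14} on symbol a: members go to different blocks, giving {S0,S2,S4,S6,S8,S10,S12,S14} and {S13}.
Refine {S0,S2,S4,S6,S8,S10,S12,S14} on symbol a: members go to different blocks, giving {S0,S2,S6,S10,S12,S14} and {S4,S8}.
Refine {S0,S2,S6,S10,S12,S14} on symbol b: members go to different blocks, giving {S0,S2,S12} and {S6,S10,S14}.
The partition is now stable with 5 blocks: {S0,S2,S12} | {S3,S5,S9} | {S13} | {S4,S8} | {S6,S10,S14}.

5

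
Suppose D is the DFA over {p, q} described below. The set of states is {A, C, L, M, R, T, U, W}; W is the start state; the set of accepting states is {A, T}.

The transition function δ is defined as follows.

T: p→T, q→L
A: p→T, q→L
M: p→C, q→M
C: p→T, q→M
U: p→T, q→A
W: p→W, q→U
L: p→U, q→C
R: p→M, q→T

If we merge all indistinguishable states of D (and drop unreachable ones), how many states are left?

Reachable states from the start: {A,C,L,M,T,U,W}. Unreachable: {R} — drop them.
Initial partition by acceptance: {A,T} | {C,L,M,U,W}.
Split {C,L,M,U,W} by δ(·,p) → {L,M,W} and {C,U}.
Split {L,M,W} by δ(·,p) → {L,M} and {W}.
On input q, block {L,M} splits into {M} and {L}.
On input q, block {C,U} splits into {U} and {C}.
No further refinement is possible. Final partition (6 blocks): {A,T} | {M} | {U} | {W} | {L} | {C}.

6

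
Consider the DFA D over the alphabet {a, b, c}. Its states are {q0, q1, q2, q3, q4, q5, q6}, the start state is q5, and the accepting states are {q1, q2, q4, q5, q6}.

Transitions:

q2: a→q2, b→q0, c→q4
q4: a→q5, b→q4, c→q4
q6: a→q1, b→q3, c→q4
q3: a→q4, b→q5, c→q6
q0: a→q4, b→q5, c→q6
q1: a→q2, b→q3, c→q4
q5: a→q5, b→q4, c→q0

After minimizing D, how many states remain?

4

Every state is reachable, so we keep all 7.
Start with accepting vs non-accepting: {q1,q2,q4,q5,q6} | {q0,q3}.
Refine {q1,q2,q4,q5,q6} on symbol b: members go to different blocks, giving {q1,q2,q6} and {q4,q5}.
On input c, block {q4,q5} splits into {q4} and {q5}.
Stable partition: {q1,q2,q6} | {q0,q3} | {q4} | {q5} — 4 equivalence classes.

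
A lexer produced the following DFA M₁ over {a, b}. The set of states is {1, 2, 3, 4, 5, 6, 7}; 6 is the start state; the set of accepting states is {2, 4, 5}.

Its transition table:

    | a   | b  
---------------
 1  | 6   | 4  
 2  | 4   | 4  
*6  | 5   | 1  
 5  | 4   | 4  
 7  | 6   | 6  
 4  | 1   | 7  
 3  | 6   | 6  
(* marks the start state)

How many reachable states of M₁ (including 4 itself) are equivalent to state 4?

Reachable states from the start: {1,4,5,6,7}. Unreachable: {2,3} — drop them.
Start with accepting vs non-accepting: {4,5} | {1,6,7}.
Split {4,5} by δ(·,a) → {4} and {5}.
Split {1,6,7} by δ(·,a) → {1,7} and {6}.
Refine {1,7} on symbol b: members go to different blocks, giving {1} and {7}.
No further refinement is possible. Final partition (5 blocks): {4} | {1} | {5} | {6} | {7}.
State 4 belongs to the block {4}, which has 1 states.

1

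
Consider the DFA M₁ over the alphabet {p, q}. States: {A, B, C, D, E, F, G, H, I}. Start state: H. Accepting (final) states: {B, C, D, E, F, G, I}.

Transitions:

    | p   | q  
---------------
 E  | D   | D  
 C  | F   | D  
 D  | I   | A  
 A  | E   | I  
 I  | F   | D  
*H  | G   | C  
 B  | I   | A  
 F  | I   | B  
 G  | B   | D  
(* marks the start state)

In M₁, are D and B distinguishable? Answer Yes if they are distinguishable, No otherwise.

No

Initial partition by acceptance: {B,C,D,E,F,G,I} | {A,H}.
Refine {B,C,D,E,F,G,I} on symbol q: members go to different blocks, giving {C,E,F,G,I} and {B,D}.
Split {C,E,F,G,I} by δ(·,p) → {C,F,I} and {E,G}.
No further refinement is possible. Final partition (4 blocks): {C,F,I} | {A,H} | {B,D} | {E,G}.
D and B lie in the same block of the stable partition, so they are equivalent — no string distinguishes them.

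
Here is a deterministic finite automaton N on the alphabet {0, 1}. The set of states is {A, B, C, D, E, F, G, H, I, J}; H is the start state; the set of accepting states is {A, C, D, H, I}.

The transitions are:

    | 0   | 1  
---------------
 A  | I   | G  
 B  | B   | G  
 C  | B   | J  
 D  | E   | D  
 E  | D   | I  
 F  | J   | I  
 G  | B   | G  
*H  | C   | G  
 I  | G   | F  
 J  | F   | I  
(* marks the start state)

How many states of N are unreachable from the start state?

No path from H leads to A, D, E; the other 7 states are all reachable.

3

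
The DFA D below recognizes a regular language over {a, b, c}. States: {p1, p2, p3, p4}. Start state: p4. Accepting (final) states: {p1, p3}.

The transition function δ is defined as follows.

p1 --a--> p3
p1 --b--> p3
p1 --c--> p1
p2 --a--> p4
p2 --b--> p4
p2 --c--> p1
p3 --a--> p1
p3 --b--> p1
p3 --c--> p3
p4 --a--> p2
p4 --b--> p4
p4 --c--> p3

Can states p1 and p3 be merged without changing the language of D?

Yes

All states are reachable from the start state.
Initial partition by acceptance: {p1,p3} | {p2,p4}.
No further refinement is possible. Final partition (2 blocks): {p1,p3} | {p2,p4}.
p1 and p3 lie in the same block of the stable partition, so they are equivalent — no string distinguishes them.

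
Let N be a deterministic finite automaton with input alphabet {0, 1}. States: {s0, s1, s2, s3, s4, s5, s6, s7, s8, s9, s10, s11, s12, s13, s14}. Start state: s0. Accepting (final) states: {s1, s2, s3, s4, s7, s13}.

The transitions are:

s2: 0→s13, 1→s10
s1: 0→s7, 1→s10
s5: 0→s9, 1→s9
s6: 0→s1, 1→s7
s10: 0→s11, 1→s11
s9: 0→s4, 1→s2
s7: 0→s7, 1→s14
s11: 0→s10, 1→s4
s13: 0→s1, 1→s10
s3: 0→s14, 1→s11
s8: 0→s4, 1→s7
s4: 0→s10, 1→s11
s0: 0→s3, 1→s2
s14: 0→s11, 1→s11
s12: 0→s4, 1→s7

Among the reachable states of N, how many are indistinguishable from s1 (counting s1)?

4

States {s5,s6,s8,s9,s12} cannot be reached from the start state, so discard them.
Initial partition by acceptance: {s1,s2,s3,s4,s7,s13} | {s0,s10,s11,s14}.
On input 0, block {s1,s2,s3,s4,s7,s13} splits into {s1,s2,s7,s13} and {s3,s4}.
Split {s0,s10,s11,s14} by δ(·,0) → {s10,s11,s14} and {s0}.
On input 1, block {s10,s11,s14} splits into {s10,s14} and {s11}.
Stable partition: {s1,s2,s7,s13} | {s10,s14} | {s3,s4} | {s0} | {s11} — 5 equivalence classes.
The equivalence class containing s1 is {s1,s2,s7,s13}, of size 4.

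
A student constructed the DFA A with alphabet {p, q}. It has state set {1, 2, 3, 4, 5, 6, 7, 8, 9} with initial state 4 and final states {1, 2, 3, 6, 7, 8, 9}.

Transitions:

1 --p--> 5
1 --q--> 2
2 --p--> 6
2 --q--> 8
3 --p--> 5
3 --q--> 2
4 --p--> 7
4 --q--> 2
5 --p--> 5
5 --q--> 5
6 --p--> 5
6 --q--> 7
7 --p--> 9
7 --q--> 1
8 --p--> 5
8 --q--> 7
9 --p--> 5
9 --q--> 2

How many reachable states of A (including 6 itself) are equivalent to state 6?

4

States {3} cannot be reached from the start state, so discard them.
Initial partition by acceptance: {1,2,6,7,8,9} | {4,5}.
Split {1,2,6,7,8,9} by δ(·,p) → {1,6,8,9} and {2,7}.
Split {4,5} by δ(·,p) → {4} and {5}.
The partition is now stable with 4 blocks: {1,6,8,9} | {4} | {2,7} | {5}.
State 6 belongs to the block {1,6,8,9}, which has 4 states.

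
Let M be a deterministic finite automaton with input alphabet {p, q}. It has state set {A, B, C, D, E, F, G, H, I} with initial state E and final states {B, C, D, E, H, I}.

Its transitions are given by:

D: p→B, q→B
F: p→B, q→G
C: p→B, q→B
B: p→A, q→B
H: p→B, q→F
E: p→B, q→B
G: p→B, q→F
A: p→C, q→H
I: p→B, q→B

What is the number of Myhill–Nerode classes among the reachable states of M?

5

Reachable states from the start: {A,B,C,E,F,G,H}. Unreachable: {D,I} — drop them.
Initial partition by acceptance: {B,C,E,H} | {A,F,G}.
Split {B,C,E,H} by δ(·,p) → {C,E,H} and {B}.
Split {C,E,H} by δ(·,q) → {C,E} and {H}.
Split {A,F,G} by δ(·,p) → {F,G} and {A}.
Stable partition: {C,E} | {F,G} | {B} | {H} | {A} — 5 equivalence classes.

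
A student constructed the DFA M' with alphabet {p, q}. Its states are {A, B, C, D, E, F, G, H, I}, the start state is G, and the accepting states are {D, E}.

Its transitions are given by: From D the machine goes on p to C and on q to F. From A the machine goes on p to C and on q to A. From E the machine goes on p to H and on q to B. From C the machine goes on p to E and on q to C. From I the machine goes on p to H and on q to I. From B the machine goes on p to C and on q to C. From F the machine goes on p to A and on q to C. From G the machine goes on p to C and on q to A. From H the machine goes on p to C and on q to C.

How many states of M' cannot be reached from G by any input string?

3

No path from G leads to D, F, I; the other 6 states are all reachable.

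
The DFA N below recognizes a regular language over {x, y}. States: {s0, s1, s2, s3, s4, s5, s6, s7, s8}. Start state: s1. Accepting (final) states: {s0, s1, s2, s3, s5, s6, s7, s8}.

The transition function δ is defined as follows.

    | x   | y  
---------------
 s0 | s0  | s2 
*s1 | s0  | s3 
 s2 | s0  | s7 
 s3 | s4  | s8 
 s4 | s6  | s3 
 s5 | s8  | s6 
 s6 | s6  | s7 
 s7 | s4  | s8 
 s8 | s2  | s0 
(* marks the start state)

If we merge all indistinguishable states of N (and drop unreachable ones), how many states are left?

6

First remove the unreachable states {s5}; 8 states remain.
Start with accepting vs non-accepting: {s0,s1,s2,s3,s6,s7,s8} | {s4}.
Refine {s0,s1,s2,s3,s6,s7,s8} on symbol x: members go to different blocks, giving {s0,s1,s2,s6,s8} and {s3,s7}.
On input y, block {s0,s1,s2,s6,s8} splits into {s1,s2,s6} and {s0,s8}.
On input x, block {s1,s2,s6} splits into {s1,s2} and {s6}.
Refine {s0,s8} on symbol x: members go to different blocks, giving {s0} and {s8}.
No further refinement is possible. Final partition (6 blocks): {s1,s2} | {s4} | {s3,s7} | {s0} | {s6} | {s8}.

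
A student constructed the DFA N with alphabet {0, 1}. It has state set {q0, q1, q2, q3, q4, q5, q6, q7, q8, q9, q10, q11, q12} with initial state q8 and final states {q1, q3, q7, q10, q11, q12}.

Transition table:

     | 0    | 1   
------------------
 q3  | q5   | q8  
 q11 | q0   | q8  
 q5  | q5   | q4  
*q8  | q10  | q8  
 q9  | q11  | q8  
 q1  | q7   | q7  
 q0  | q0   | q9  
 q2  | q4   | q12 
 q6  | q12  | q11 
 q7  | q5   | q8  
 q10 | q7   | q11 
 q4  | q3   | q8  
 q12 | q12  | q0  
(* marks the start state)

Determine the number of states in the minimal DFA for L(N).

First remove the unreachable states {q1,q2,q6,q12}; 9 states remain.
Start with accepting vs non-accepting: {q3,q7,q10,q11} | {q0,q4,q5,q8,q9}.
Refine {q3,q7,q10,q11} on symbol 0: members go to different blocks, giving {q3,q7,q11} and {q10}.
Refine {q0,q4,q5,q8,q9} on symbol 0: members go to different blocks, giving {q0,q5} and {q4,q9} and {q8}.
No further refinement is possible. Final partition (5 blocks): {q3,q7,q11} | {q0,q5} | {q10} | {q4,q9} | {q8}.

5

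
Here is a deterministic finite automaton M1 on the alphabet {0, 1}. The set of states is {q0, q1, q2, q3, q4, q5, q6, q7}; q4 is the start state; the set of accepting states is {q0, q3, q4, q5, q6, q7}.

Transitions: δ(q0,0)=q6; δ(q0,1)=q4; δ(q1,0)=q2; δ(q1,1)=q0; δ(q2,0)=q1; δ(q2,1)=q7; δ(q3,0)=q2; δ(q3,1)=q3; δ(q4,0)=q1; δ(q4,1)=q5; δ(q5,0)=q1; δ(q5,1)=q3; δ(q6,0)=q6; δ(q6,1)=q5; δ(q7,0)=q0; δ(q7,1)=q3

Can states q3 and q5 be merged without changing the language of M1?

All states are reachable from the start state.
Start with accepting vs non-accepting: {q0,q3,q4,q5,q6,q7} | {q1,q2}.
Split {q0,q3,q4,q5,q6,q7} by δ(·,0) → {q0,q6,q7} and {q3,q4,q5}.
The partition is now stable with 3 blocks: {q0,q6,q7} | {q1,q2} | {q3,q4,q5}.
q3 and q5 lie in the same block of the stable partition, so they are equivalent — no string distinguishes them.

Yes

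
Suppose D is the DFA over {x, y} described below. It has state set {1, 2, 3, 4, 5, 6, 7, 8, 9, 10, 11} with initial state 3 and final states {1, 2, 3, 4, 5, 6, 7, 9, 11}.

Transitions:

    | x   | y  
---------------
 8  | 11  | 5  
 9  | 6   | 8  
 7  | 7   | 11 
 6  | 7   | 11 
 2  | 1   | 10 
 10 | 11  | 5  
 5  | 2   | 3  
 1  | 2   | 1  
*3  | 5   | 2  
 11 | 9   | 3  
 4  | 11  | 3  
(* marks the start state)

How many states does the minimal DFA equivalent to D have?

8

Reachable states from the start: {1,2,3,5,6,7,8,9,10,11}. Unreachable: {4} — drop them.
Initial partition by acceptance: {1,2,3,5,6,7,9,11} | {8,10}.
On input y, block {1,2,3,5,6,7,9,11} splits into {1,3,5,6,7,11} and {2,9}.
On input x, block {1,3,5,6,7,11} splits into {1,5,11} and {3,6,7}.
Refine {1,5,11} on symbol y: members go to different blocks, giving {5,11} and {1}.
On input x, block {2,9} splits into {2} and {9}.
Refine {5,11} on symbol x: members go to different blocks, giving {5} and {11}.
Split {3,6,7} by δ(·,x) → {6,7} and {3}.
The partition is now stable with 8 blocks: {5} | {8,10} | {2} | {6,7} | {1} | {9} | {11} | {3}.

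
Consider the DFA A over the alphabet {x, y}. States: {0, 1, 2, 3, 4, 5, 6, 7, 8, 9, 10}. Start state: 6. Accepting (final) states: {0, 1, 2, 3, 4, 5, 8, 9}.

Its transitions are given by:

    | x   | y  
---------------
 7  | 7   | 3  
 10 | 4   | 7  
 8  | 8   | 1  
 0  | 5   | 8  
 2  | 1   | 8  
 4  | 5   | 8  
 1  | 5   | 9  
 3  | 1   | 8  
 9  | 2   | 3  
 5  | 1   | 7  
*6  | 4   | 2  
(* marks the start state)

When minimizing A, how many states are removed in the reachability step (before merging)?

No path from 6 leads to 0, 10; the other 9 states are all reachable.

2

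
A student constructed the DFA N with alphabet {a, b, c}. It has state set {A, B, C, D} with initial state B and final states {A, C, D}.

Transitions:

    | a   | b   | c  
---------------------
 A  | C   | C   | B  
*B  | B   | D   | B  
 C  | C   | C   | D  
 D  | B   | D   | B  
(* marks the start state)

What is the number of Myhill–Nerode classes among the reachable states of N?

2

States {A,C} cannot be reached from the start state, so discard them.
Start with accepting vs non-accepting: {D} | {B}.
The partition is now stable with 2 blocks: {D} | {B}.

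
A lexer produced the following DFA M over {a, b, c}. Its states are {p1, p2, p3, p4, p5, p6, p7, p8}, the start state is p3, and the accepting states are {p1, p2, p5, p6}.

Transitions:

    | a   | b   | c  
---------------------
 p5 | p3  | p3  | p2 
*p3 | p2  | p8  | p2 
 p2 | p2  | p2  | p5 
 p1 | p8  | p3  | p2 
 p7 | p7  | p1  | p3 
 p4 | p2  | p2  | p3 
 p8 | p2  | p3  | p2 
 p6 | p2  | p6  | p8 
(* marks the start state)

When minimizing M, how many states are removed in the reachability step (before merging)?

4

BFS from p3 reaches {p2, p3, p5, p8}; the 4 state(s) p1, p4, p6, p7 are never visited.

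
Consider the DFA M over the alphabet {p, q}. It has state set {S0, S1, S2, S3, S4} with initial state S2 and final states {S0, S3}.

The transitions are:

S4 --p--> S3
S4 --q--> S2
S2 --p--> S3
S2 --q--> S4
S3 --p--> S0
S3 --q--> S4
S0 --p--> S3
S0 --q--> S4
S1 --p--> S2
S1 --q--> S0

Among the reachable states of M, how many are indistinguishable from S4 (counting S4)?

First remove the unreachable states {S1}; 4 states remain.
Start with accepting vs non-accepting: {S0,S3} | {S2,S4}.
The partition is now stable with 2 blocks: {S0,S3} | {S2,S4}.
State S4 belongs to the block {S2,S4}, which has 2 states.

2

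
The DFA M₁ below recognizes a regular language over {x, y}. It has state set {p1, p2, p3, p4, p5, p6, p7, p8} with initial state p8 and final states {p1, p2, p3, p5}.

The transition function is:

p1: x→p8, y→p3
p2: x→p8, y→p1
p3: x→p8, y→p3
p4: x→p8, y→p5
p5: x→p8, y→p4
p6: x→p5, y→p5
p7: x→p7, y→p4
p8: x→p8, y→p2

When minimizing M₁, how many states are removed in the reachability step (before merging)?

Starting at p8 and following transitions, the reachable set is {p1, p2, p3, p8}. That leaves p4, p5, p6, p7 unreachable — 4 in total.

4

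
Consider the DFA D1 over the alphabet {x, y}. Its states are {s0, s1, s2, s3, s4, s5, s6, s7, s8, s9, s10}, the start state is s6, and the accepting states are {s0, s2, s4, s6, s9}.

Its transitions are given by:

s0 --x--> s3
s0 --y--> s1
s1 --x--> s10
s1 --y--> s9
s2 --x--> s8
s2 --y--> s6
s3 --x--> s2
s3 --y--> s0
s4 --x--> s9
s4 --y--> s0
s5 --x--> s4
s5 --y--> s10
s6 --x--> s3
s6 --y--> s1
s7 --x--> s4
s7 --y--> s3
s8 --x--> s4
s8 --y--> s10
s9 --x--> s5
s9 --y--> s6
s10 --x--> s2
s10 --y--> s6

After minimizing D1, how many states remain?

6

Reachable states from the start: {s0,s1,s2,s3,s4,s5,s6,s8,s9,s10}. Unreachable: {s7} — drop them.
P0 = {s0,s2,s4,s6,s9} | {s1,s3,s5,s8,s10}.
On input x, block {s0,s2,s4,s6,s9} splits into {s0,s2,s6,s9} and {s4}.
Split {s0,s2,s6,s9} by δ(·,y) → {s0,s6} and {s2,s9}.
Split {s1,s3,s5,s8,s10} by δ(·,x) → {s3,s10} and {s5,s8} and {s1}.
Stable partition: {s0,s6} | {s3,s10} | {s4} | {s2,s9} | {s5,s8} | {s1} — 6 equivalence classes.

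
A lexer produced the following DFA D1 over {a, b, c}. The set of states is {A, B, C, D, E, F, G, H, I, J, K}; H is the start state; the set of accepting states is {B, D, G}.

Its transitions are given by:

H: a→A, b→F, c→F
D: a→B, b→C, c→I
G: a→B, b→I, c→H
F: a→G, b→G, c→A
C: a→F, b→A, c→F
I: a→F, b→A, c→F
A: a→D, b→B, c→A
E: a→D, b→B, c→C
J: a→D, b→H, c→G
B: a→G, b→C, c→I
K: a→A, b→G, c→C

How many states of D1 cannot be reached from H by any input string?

No path from H leads to E, J, K; the other 8 states are all reachable.

3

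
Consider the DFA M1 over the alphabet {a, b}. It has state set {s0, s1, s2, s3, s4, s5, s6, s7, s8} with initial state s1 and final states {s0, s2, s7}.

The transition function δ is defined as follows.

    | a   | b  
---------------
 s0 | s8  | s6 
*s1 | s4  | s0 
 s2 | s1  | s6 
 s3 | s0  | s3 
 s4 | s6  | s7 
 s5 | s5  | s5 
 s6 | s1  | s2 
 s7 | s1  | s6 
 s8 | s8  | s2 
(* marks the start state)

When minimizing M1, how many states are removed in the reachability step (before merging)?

Starting at s1 and following transitions, the reachable set is {s0, s1, s2, s4, s6, s7, s8}. That leaves s3, s5 unreachable — 2 in total.

2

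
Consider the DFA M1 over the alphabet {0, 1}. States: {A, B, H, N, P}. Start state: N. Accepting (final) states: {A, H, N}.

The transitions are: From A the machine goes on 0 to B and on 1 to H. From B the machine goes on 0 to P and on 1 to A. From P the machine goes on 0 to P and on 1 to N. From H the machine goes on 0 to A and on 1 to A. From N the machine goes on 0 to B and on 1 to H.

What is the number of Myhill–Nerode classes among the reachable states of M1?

3

Initial partition by acceptance: {A,H,N} | {B,P}.
Refine {A,H,N} on symbol 0: members go to different blocks, giving {A,N} and {H}.
The partition is now stable with 3 blocks: {A,N} | {B,P} | {H}.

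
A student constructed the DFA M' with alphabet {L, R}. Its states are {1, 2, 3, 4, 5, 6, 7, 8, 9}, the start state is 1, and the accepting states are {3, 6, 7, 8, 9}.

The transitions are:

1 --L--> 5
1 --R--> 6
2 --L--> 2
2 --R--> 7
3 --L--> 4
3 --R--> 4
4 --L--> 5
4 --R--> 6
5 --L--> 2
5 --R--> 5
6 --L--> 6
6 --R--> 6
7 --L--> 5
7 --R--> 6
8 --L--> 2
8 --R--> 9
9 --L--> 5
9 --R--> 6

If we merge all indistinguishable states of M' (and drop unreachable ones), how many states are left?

5

First remove the unreachable states {3,4,8,9}; 5 states remain.
P0 = {6,7} | {1,2,5}.
On input L, block {6,7} splits into {6} and {7}.
On input R, block {1,2,5} splits into {1} and {2} and {5}.
Stable partition: {6} | {1} | {7} | {2} | {5} — 5 equivalence classes.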